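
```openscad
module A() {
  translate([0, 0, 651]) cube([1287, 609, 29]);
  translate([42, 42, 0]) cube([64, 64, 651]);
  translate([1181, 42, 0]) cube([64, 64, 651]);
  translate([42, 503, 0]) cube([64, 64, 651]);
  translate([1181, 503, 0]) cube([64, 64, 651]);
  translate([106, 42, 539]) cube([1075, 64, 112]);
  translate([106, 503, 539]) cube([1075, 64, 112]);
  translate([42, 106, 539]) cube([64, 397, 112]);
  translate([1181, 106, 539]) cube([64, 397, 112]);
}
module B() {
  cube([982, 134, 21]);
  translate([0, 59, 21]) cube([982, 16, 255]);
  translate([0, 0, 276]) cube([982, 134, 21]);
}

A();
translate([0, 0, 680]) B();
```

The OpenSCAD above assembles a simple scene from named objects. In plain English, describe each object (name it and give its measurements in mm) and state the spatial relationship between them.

A is a rectangular dining table. The top is 1287×609×29 mm with its upper surface at z = 680 mm. It stands on four 64×64 mm square legs, each inset 42 mm from the nearest pair of top edges, running from the floor to the underside of the top. Four apron rails, 64 mm thick and 112 mm tall, run between adjacent legs with their top edges flush with the underside of the top and their outer faces flush with the legs' outer faces.

B is an I-beam lying along x, 982 mm long. Overall section height 297 mm. Two flanges 134 mm wide (y) and 21 mm thick, one on the floor and one at the top; a web 16 mm thick runs between them, centred on the flange width.

The I-beam is on top of the table.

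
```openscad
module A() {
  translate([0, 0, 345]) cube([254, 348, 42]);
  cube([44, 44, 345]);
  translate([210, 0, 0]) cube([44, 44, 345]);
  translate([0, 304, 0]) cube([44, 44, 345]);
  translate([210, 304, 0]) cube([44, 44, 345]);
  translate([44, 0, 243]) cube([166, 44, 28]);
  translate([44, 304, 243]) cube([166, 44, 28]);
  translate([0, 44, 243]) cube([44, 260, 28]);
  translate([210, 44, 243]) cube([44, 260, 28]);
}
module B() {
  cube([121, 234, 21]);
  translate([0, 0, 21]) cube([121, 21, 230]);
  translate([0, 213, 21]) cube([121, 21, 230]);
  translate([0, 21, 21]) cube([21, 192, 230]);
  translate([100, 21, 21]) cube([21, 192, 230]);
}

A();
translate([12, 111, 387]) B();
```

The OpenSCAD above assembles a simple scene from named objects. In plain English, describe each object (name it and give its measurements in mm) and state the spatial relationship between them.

A is a four-legged stool. The seat is 254×348 mm, 42 mm thick, top at z = 387 mm. It stands on four square legs, each 44×44 mm in cross-section, from z = 0 to the seat underside, each flush with a corner of the seat. Four stretchers, 44 mm wide and 28 mm tall, connect adjacent legs with their undersides at z = 243 mm, each running between the inner faces of the legs it joins and aligned with the legs' outer faces on the other axis.

B is an open storage box with external size 121×234×251 mm and wall thickness 21 mm (the base is also 21 mm thick). The base covers the whole footprint; the four walls stand on the base, with the y-facing walls full-width and the x-facing walls fitting between their inner faces.

The open box is on top of the stool.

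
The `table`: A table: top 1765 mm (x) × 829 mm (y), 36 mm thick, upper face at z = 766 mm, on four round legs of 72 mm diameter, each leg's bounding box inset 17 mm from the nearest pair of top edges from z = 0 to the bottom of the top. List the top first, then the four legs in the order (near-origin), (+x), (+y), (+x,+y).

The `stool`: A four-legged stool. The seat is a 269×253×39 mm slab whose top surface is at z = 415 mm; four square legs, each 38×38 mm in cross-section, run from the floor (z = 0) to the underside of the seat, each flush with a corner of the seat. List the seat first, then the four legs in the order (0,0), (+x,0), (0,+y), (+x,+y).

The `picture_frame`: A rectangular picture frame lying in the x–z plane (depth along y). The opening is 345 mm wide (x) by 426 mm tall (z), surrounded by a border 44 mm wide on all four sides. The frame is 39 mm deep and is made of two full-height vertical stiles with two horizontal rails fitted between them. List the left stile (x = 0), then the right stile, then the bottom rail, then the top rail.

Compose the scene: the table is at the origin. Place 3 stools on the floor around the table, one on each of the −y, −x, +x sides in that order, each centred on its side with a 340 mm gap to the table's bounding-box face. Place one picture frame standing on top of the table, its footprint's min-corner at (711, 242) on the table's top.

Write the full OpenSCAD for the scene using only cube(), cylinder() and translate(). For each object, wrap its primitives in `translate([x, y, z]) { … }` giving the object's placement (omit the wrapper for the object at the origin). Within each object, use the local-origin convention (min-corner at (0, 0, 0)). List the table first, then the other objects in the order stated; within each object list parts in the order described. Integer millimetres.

translate([0, 0, 730]) cube([1765, 829, 36]);
translate([53, 53, 0]) cylinder(h = 730, r = 36);
translate([1712, 53, 0]) cylinder(h = 730, r = 36);
translate([53, 776, 0]) cylinder(h = 730, r = 36);
translate([1712, 776, 0]) cylinder(h = 730, r = 36);
translate([748, -593, 0]) {
  translate([0, 0, 376]) cube([269, 253, 39]);
  cube([38, 38, 376]);
  translate([231, 0, 0]) cube([38, 38, 376]);
  translate([0, 215, 0]) cube([38, 38, 376]);
  translate([231, 215, 0]) cube([38, 38, 376]);
}
translate([-609, 288, 0]) {
  translate([0, 0, 376]) cube([269, 253, 39]);
  cube([38, 38, 376]);
  translate([231, 0, 0]) cube([38, 38, 376]);
  translate([0, 215, 0]) cube([38, 38, 376]);
  translate([231, 215, 0]) cube([38, 38, 376]);
}
translate([2105, 288, 0]) {
  translate([0, 0, 376]) cube([269, 253, 39]);
  cube([38, 38, 376]);
  translate([231, 0, 0]) cube([38, 38, 376]);
  translate([0, 215, 0]) cube([38, 38, 376]);
  translate([231, 215, 0]) cube([38, 38, 376]);
}
translate([711, 242, 766]) {
  cube([44, 39, 514]);
  translate([389, 0, 0]) cube([44, 39, 514]);
  translate([44, 0, 0]) cube([345, 39, 44]);
  translate([44, 0, 470]) cube([345, 39, 44]);
}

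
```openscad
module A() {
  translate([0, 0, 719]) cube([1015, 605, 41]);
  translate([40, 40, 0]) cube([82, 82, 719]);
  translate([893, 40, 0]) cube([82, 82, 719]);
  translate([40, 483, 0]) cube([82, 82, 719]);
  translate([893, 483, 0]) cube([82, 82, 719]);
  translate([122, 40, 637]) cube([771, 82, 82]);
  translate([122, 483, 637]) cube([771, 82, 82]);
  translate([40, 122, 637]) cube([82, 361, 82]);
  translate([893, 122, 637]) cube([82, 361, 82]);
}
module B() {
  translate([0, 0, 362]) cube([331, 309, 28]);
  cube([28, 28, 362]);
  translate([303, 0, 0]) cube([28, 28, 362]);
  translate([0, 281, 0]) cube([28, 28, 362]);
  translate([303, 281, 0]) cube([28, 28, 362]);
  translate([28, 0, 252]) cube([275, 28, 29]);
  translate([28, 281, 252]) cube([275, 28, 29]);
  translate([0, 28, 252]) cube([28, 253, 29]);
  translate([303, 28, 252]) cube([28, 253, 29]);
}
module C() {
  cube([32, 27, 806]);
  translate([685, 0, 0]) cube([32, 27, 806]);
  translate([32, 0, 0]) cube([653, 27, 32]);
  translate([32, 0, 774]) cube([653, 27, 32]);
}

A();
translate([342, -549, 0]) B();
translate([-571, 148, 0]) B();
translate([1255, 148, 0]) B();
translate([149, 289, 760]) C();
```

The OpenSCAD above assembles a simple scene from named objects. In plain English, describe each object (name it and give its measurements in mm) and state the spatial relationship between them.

A is a table with a 1015×605 mm rectangular top, 41 mm thick, top surface at z = 760 mm, supported by four 82×82 mm square legs, each inset 40 mm from the nearest pair of top edges, running from the floor. Four apron rails, 82 mm thick and 82 mm tall, run between adjacent legs with their top edges flush with the underside of the top and their outer faces flush with the legs' outer faces.

B is a simple wooden stool: a rectangular seat 331 mm (x) by 309 mm (y), 28 mm thick, top face at z = 390 mm, on four square legs, each 28×28 mm in cross-section. The legs rest on z = 0, each flush with a corner of the seat. Four stretchers, 28 mm wide and 29 mm tall, connect adjacent legs with their undersides at z = 252 mm, each running between the inner faces of the legs it joins and aligned with the legs' outer faces on the other axis.

C is a picture frame with a 653×742 mm rectangular opening (x by z) and a uniform 32 mm border on every side. Frame depth is 27 mm along y. It is built from two vertical stiles running the full outside height and two horizontal rails spanning the gap between the stiles.

Three stools sit around the table at the −y, −x, +x sides. The picture frame is on top of the table, centred.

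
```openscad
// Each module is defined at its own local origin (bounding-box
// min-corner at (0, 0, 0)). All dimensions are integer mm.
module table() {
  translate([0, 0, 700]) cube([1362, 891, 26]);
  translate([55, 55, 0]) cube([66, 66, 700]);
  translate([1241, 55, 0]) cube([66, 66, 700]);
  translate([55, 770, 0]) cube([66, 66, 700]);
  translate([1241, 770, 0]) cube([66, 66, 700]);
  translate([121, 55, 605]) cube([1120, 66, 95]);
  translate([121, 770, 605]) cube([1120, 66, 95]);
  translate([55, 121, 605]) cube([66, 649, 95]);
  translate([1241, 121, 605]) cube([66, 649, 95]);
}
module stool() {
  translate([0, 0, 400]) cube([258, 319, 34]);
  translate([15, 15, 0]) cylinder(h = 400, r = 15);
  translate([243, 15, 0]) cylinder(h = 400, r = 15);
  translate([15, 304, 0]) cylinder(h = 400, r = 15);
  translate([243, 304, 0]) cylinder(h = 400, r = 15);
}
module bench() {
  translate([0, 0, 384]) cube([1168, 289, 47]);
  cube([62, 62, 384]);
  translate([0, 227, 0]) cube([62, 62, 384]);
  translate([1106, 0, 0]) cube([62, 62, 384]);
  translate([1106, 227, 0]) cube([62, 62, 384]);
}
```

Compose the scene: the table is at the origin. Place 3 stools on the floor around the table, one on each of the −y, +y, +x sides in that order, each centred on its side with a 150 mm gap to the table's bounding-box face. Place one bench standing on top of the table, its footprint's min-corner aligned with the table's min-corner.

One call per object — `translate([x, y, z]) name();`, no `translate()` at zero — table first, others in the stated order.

table();
translate([552, -469, 0]) stool();
translate([552, 1041, 0]) stool();
translate([1512, 286, 0]) stool();
translate([0, 0, 726]) bench();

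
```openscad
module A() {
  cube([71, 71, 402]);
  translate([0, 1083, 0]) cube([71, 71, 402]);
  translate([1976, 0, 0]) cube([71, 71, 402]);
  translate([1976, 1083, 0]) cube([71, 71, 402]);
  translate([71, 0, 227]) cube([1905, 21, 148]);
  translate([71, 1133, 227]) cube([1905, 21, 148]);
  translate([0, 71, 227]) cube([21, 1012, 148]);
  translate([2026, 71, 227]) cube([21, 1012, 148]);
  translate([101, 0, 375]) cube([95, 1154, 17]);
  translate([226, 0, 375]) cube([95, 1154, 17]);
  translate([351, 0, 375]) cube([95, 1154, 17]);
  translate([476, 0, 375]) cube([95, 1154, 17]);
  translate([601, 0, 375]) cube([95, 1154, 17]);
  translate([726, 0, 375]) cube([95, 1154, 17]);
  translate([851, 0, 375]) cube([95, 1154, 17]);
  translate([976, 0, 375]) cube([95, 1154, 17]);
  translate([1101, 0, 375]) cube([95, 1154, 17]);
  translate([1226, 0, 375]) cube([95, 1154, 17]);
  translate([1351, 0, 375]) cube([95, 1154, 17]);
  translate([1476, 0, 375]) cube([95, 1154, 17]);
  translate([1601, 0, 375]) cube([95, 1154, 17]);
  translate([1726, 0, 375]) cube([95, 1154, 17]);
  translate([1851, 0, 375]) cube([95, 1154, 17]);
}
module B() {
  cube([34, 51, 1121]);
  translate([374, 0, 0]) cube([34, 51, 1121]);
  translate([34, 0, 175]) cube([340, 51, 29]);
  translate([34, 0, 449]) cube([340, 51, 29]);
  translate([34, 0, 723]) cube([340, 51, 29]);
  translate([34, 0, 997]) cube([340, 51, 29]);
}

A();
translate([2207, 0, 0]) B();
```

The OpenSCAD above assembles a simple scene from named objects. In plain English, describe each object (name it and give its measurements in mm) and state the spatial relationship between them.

A is a bed frame 2047 mm long (x) by 1154 mm wide (y). Four 71×71 mm corner posts, 402 mm tall, at the corners of the footprint. Four rails of 21 mm thickness and 148 mm height run between adjacent posts with their undersides at z = 227 mm, their outer faces flush with the outside of the frame (the two x-running rails run between the posts' inner faces; the two y-running rails run between the posts' inner faces). 15 slats, each 95 mm wide (x) and 17 mm thick, lie across the top of the two x-running rails, running the full 1154 mm width of the frame in y; the slats are evenly spaced along x between the inner faces of the end posts with equal gaps (rounded down to the nearest mm) at the −x end and between each pair — any rounding remainder accumulates at the +x end.

B is a straight ladder. Two 34×51 mm vertical rails, 1121 mm tall, stand 408 mm apart (outside-to-outside) with their front faces coplanar on the −y side. 4 rungs, each 51 mm deep and 29 mm tall, span between the inner faces of the rails, front faces flush with the rails. The lowest rung's underside is at z = 175 mm and rungs are spaced 274 mm apart (underside to underside).

The ladder is on the floor beside the bed frame on its +x side.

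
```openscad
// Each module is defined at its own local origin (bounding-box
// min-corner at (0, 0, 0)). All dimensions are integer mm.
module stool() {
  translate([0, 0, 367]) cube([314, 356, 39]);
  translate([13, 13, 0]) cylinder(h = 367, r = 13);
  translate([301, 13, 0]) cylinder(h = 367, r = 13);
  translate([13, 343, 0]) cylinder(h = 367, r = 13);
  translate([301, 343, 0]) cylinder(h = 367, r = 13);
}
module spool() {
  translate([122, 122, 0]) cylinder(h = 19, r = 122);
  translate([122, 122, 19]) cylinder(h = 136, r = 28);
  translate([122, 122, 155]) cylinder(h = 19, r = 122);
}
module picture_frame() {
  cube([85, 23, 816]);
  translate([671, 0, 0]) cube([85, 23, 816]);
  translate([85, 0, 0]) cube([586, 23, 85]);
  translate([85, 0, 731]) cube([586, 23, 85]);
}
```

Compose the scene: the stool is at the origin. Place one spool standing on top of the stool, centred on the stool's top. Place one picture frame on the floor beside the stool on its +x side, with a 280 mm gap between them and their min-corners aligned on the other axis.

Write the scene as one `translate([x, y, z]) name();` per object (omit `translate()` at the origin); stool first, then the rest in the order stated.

stool();
translate([35, 56, 406]) spool();
translate([594, 0, 0]) picture_frame();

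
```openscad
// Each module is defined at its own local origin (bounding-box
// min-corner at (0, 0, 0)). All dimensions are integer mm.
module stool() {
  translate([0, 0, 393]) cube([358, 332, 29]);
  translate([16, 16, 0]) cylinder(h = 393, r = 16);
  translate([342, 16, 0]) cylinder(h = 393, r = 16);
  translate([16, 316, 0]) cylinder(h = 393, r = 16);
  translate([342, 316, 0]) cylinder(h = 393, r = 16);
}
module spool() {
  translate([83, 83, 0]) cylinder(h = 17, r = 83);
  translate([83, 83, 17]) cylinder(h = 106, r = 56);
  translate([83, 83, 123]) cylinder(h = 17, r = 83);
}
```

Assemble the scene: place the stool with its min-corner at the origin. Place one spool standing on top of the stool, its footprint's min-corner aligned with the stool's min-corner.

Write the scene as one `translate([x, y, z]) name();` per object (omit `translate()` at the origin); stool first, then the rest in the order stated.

stool();
translate([0, 0, 422]) spool();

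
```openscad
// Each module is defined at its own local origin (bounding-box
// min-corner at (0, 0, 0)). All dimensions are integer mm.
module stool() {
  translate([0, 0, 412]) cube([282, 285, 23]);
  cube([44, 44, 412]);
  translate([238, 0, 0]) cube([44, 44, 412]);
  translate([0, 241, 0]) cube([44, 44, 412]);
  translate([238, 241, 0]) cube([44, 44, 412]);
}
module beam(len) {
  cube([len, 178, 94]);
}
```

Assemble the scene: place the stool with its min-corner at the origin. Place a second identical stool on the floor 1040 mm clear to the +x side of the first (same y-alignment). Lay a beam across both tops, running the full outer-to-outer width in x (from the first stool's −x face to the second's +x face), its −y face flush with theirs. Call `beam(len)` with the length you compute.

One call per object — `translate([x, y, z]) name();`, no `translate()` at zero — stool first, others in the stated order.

stool();
translate([1322, 0, 0]) stool();
translate([0, 0, 435]) beam(1604);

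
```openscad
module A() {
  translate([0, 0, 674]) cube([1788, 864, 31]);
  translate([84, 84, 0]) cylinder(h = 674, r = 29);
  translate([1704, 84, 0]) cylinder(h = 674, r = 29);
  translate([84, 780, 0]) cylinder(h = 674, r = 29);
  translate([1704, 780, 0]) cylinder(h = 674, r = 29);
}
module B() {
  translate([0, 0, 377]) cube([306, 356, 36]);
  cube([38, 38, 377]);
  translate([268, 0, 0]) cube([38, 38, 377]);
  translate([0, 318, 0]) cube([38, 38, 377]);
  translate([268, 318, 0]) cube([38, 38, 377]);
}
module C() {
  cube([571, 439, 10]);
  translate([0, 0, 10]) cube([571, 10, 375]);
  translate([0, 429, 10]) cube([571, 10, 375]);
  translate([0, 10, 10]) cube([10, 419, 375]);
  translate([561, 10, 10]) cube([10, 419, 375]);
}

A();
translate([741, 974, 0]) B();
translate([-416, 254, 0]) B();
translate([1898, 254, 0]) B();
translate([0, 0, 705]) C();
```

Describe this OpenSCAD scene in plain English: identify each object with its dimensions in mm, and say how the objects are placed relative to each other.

A is a table with a 1788×864 mm rectangular top, 31 mm thick, top surface at z = 705 mm, supported by four round legs of 58 mm diameter, each leg's bounding box inset 55 mm from the nearest pair of top edges, running from the floor.

B is a simple wooden stool: a rectangular seat 306 mm (x) by 356 mm (y), 36 mm thick, top face at z = 413 mm, on four square legs, each 38×38 mm in cross-section. The legs rest on z = 0, each flush with a corner of the seat.

C is an open-topped rectangular box: outside dimensions 571×439×385 mm, with a uniform wall and base thickness of 10 mm. The base is a full 571×439 slab on the floor; four walls sit on top of the base. The front and back walls (the −y and +y sides) span the full width; the two side walls fit between them.

Three stools sit around the table at the +y, −x, +x sides. The open box is on top of the table.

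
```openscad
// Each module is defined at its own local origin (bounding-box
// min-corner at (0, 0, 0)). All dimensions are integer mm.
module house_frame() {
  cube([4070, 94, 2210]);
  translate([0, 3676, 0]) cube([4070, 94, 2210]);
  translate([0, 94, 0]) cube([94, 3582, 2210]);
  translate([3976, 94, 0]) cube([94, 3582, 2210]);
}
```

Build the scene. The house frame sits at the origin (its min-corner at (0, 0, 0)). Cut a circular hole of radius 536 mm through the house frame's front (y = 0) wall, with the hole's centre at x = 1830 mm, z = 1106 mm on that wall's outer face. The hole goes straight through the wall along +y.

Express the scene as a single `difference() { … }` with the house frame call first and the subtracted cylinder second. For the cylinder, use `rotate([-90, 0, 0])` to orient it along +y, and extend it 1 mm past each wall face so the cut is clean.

difference() {
  house_frame();
  translate([1830, -1, 1106]) rotate([-90, 0, 0]) cylinder(h = 96, r = 536);
}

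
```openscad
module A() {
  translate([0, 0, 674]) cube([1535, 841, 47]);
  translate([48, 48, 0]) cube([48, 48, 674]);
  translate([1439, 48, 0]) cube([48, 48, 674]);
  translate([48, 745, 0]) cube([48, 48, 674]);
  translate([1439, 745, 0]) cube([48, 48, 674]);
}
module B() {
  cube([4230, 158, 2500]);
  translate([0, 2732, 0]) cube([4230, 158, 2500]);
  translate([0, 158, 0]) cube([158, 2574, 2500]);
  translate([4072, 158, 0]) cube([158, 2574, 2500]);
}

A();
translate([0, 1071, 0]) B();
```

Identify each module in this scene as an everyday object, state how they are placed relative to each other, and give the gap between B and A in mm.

The house frame's nearest face is 230 mm from the table's +y face.

A is a table. B is a house frame. The house frame is on the floor beside the table on its +y side. The gap between the house frame and the table is 230 mm.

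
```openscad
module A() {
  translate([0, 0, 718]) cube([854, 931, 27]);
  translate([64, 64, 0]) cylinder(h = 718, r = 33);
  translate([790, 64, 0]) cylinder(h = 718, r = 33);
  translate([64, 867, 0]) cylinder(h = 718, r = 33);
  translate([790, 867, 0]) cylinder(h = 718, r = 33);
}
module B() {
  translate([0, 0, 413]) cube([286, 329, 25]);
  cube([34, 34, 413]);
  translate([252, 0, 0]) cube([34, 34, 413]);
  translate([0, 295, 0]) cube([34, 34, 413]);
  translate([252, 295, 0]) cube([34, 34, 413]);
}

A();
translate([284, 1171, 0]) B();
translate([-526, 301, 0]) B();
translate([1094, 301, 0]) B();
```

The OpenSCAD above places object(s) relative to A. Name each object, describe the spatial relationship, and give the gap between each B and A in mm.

Each stool's nearest face is 240 mm from the table's bounding box.

A is a table. B is a stool. Three stools sit around the table at the +y, −x, +x sides. The gap between each stool and the table is 240 mm.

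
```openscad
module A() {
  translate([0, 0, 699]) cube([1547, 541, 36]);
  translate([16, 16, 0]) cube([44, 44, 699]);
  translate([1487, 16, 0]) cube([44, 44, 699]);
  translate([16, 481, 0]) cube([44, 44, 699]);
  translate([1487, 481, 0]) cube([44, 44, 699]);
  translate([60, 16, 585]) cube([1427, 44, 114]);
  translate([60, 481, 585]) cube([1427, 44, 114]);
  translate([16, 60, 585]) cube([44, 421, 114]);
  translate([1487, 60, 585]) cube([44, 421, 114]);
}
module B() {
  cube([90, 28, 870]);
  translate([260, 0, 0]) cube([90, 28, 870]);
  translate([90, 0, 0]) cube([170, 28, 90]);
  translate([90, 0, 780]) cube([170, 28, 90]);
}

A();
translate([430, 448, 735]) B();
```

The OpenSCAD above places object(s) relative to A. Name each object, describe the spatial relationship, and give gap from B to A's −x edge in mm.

A is a table. B is a picture frame. The picture frame is on top of the table. The gap from the picture frame to the table's −x edge is 430 mm.

The picture frame's min-x is at 430; the table's min-x is 0; gap = 430 mm.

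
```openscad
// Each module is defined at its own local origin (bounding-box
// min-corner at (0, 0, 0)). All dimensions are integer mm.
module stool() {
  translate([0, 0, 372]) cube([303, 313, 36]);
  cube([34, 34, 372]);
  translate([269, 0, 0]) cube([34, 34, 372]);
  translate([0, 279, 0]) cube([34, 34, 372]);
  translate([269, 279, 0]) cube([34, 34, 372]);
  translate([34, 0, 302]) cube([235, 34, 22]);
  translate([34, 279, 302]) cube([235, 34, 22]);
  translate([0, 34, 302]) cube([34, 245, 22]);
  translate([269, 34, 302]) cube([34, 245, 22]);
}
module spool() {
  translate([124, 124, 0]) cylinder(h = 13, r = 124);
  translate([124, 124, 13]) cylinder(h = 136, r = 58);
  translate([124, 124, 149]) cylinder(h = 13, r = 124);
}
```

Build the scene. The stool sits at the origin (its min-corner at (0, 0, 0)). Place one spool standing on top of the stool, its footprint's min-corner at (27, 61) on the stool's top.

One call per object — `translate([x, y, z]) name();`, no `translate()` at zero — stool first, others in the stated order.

stool();
translate([27, 61, 408]) spool();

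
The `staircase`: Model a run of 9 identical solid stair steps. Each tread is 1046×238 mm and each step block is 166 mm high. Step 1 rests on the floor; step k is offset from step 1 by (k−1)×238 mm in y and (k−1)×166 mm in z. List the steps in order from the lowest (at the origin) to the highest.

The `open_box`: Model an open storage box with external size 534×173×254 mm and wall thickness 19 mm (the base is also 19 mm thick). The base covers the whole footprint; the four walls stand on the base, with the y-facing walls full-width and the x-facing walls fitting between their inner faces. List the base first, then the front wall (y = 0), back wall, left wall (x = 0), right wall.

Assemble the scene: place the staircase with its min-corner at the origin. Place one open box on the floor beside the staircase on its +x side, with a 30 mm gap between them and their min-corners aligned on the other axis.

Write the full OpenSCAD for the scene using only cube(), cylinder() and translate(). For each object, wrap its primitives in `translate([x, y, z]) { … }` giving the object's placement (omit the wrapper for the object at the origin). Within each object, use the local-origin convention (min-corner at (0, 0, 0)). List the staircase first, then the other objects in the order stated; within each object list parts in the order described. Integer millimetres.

cube([1046, 238, 166]);
translate([0, 238, 166]) cube([1046, 238, 166]);
translate([0, 476, 332]) cube([1046, 238, 166]);
translate([0, 714, 498]) cube([1046, 238, 166]);
translate([0, 952, 664]) cube([1046, 238, 166]);
translate([0, 1190, 830]) cube([1046, 238, 166]);
translate([0, 1428, 996]) cube([1046, 238, 166]);
translate([0, 1666, 1162]) cube([1046, 238, 166]);
translate([0, 1904, 1328]) cube([1046, 238, 166]);
translate([1076, 0, 0]) {
  cube([534, 173, 19]);
  translate([0, 0, 19]) cube([534, 19, 235]);
  translate([0, 154, 19]) cube([534, 19, 235]);
  translate([0, 19, 19]) cube([19, 135, 235]);
  translate([515, 19, 19]) cube([19, 135, 235]);
}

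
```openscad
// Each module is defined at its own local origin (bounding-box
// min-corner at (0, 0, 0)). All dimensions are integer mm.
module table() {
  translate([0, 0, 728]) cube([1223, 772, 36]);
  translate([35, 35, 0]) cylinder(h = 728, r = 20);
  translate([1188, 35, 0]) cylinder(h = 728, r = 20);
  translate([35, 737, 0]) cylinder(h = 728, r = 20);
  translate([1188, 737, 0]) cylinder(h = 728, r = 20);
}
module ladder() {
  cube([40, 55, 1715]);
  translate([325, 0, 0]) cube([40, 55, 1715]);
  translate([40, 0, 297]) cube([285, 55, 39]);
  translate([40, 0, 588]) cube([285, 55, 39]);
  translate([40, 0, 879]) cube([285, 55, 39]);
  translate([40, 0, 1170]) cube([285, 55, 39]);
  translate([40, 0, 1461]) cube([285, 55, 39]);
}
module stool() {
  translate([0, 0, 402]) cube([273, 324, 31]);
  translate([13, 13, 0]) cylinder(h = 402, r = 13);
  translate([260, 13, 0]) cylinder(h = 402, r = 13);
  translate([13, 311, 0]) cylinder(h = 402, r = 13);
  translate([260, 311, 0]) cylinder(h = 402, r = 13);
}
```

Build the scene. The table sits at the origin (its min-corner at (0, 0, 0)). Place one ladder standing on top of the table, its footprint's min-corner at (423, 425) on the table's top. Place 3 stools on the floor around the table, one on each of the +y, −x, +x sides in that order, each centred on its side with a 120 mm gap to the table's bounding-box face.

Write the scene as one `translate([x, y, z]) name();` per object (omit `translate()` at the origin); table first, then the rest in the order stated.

table();
translate([423, 425, 764]) ladder();
translate([475, 892, 0]) stool();
translate([-393, 224, 0]) stool();
translate([1343, 224, 0]) stool();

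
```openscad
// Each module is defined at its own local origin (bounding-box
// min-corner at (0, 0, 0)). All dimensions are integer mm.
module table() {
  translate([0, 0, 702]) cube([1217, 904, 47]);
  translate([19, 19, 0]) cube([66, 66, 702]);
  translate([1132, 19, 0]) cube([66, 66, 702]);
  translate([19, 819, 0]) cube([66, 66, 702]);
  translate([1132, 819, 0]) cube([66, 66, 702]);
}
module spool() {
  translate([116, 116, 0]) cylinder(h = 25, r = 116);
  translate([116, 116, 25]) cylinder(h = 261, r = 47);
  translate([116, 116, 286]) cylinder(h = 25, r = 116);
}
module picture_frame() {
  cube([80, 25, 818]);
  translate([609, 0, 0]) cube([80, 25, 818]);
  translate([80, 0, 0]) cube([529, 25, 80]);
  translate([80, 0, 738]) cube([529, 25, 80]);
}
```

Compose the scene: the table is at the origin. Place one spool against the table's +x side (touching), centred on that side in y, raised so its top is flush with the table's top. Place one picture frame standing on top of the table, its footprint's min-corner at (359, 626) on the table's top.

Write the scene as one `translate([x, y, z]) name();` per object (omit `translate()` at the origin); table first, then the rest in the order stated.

table();
translate([1217, 336, 438]) spool();
translate([359, 626, 749]) picture_frame();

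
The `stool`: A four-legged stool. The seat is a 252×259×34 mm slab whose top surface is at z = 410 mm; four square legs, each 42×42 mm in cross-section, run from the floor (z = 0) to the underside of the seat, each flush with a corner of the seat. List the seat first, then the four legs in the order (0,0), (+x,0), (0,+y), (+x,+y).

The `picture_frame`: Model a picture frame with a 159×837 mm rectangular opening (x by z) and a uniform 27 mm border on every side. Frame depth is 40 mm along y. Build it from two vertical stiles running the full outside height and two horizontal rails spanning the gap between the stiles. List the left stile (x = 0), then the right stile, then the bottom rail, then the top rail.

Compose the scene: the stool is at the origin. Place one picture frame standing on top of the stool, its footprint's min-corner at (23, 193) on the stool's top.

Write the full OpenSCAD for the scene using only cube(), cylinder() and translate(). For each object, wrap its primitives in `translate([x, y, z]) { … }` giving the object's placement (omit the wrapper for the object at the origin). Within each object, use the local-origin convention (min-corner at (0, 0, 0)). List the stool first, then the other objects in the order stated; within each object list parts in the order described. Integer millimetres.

translate([0, 0, 376]) cube([252, 259, 34]);
cube([42, 42, 376]);
translate([210, 0, 0]) cube([42, 42, 376]);
translate([0, 217, 0]) cube([42, 42, 376]);
translate([210, 217, 0]) cube([42, 42, 376]);
translate([23, 193, 410]) {
  cube([27, 40, 891]);
  translate([186, 0, 0]) cube([27, 40, 891]);
  translate([27, 0, 0]) cube([159, 40, 27]);
  translate([27, 0, 864]) cube([159, 40, 27]);
}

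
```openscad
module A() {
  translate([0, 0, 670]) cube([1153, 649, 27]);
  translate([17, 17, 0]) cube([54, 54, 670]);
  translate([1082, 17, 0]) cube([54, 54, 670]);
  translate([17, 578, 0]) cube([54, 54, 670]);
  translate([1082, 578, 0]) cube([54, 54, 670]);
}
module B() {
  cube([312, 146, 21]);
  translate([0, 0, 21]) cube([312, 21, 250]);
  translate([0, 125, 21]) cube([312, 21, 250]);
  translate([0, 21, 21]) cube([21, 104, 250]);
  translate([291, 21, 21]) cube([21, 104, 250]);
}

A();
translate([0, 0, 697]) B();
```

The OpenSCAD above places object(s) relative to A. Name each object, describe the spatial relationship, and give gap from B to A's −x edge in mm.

The open box's min-x is at 0; the table's min-x is 0; gap = 0 mm.

A is a table. B is an open box. The open box is on top of the table. The gap from the open box to the table's −x edge is 0 mm.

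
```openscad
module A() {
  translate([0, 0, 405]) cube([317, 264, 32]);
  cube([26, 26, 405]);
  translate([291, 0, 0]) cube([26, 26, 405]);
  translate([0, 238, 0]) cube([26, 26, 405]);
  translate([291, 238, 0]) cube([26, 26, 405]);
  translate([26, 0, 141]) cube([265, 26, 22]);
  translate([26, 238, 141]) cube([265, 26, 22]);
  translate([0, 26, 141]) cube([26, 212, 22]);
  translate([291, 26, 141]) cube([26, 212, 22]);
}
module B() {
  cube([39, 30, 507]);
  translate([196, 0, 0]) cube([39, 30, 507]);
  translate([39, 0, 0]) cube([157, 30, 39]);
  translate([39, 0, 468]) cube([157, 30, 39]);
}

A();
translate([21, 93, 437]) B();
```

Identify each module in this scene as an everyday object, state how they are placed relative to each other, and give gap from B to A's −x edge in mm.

The picture frame's min-x is at 21; the stool's min-x is 0; gap = 21 mm.

A is a stool. B is a picture frame. The picture frame is on top of the stool. The gap from the picture frame to the stool's −x edge is 21 mm.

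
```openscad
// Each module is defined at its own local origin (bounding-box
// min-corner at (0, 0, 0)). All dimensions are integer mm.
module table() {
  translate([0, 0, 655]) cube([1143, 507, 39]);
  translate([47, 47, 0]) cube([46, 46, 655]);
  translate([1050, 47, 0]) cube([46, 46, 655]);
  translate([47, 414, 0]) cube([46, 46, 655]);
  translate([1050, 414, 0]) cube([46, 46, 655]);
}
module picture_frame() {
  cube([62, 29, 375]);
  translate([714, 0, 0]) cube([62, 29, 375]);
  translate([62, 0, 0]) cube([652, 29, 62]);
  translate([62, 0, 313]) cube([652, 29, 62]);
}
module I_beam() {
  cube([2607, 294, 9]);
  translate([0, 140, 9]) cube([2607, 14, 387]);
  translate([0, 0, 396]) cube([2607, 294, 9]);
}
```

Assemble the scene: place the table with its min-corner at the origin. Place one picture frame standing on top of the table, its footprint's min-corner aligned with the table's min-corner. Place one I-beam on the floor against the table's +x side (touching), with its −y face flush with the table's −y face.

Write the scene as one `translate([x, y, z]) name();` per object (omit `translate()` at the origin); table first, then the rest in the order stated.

table();
translate([0, 0, 694]) picture_frame();
translate([1143, 0, 0]) I_beam();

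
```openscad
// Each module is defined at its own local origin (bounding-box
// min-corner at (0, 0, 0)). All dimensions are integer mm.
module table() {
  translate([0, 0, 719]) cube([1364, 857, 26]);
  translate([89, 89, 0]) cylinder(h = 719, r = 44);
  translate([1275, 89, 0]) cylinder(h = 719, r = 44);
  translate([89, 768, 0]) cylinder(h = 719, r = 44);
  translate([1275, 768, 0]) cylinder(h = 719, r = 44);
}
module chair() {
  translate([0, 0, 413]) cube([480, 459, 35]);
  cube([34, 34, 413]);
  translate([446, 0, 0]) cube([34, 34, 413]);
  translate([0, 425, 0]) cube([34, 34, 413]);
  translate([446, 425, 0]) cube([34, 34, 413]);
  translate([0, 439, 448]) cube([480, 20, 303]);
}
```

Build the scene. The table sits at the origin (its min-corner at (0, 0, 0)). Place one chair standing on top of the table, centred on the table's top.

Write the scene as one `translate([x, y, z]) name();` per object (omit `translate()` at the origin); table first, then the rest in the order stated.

table();
translate([442, 199, 745]) chair();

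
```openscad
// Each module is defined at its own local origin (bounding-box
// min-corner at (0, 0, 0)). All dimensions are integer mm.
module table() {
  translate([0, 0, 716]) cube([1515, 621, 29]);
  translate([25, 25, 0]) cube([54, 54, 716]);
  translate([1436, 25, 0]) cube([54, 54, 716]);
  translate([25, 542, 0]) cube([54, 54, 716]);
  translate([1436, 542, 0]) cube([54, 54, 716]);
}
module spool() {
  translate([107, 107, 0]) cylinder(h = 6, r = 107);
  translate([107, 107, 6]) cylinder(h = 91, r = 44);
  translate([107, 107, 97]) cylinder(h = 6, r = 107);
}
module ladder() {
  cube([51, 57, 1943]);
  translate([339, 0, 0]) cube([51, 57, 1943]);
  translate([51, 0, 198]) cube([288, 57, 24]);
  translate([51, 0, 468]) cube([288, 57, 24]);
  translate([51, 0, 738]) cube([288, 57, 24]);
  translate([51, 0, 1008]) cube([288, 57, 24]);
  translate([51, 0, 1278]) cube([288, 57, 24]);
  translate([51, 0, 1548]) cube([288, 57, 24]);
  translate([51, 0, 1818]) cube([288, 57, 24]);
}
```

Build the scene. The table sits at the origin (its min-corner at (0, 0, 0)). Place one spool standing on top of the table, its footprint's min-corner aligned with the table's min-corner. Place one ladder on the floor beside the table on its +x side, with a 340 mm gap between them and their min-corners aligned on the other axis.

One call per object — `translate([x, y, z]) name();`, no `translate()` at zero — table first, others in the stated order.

table();
translate([0, 0, 745]) spool();
translate([1855, 0, 0]) ladder();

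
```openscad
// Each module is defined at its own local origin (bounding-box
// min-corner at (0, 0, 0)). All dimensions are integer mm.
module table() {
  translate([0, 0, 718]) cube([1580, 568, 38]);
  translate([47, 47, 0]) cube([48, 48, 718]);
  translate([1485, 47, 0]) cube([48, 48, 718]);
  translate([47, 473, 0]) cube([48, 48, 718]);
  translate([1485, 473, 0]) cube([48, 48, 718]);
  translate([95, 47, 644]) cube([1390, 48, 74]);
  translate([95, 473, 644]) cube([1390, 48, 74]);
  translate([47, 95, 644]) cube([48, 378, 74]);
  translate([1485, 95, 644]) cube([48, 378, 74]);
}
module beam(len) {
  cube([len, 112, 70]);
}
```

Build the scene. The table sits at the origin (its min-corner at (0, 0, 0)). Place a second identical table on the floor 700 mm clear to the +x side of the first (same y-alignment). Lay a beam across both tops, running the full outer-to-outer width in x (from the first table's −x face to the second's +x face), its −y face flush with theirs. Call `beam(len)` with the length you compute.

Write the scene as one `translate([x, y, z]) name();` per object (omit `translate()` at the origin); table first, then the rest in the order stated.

table();
translate([2280, 0, 0]) table();
translate([0, 0, 756]) beam(3860);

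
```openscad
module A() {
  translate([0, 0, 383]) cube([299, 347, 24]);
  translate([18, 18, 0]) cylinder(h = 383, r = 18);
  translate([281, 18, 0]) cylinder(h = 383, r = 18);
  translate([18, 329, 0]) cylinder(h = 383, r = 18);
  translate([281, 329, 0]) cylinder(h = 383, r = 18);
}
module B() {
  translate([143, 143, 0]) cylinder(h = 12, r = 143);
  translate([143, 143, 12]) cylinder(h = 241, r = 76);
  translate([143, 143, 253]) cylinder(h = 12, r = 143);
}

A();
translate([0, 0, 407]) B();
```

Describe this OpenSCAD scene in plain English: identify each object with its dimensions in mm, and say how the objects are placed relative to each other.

A is a four-legged stool. The seat is a 299×347×24 mm slab whose top surface is at z = 407 mm; four round legs, each 36 mm in diameter, run from the floor (z = 0) to the underside of the seat, each leg's axis is inset half a diameter from the nearest pair of seat edges (so the leg's bounding box is flush with the corner).

B is a spool: two coaxial disc flanges of radius 143 mm and thickness 12 mm, joined by a core cylinder of radius 76 mm and height 241 mm. The lower flange rests on z = 0 and the three cylinders share a vertical axis.

The spool is on top of the stool.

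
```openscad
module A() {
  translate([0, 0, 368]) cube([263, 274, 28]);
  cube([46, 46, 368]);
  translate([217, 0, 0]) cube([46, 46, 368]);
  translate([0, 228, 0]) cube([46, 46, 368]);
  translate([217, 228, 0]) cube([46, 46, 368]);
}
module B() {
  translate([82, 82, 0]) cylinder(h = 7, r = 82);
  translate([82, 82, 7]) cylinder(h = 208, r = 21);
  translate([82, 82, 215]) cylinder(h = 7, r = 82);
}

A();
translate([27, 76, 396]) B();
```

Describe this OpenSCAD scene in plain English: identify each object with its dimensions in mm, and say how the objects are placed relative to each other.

A is a simple wooden stool: a rectangular seat 263 mm (x) by 274 mm (y), 28 mm thick, top face at z = 396 mm, on four square legs, each 46×46 mm in cross-section. The legs rest on z = 0, each flush with a corner of the seat.

B is a spool: two coaxial disc flanges of radius 82 mm and thickness 7 mm, joined by a core cylinder of radius 21 mm and height 208 mm. The lower flange rests on z = 0 and the three cylinders share a vertical axis.

The spool is on top of the stool.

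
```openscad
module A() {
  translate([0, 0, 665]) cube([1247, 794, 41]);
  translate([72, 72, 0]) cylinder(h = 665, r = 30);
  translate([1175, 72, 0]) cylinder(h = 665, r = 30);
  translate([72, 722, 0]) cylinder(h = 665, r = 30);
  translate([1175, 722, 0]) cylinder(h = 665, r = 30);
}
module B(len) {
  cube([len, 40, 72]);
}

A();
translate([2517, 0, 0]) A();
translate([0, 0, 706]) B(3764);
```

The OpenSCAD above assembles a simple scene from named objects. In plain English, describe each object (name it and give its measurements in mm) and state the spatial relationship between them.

A is a rectangular dining table. The top is 1247×794×41 mm with its upper surface at z = 706 mm. It stands on four round legs of 60 mm diameter, each leg's bounding box inset 42 mm from the nearest pair of top edges, running from the floor to the underside of the top.

B is a rectangular beam 3764 mm long (x), 40 mm deep (y), 72 mm thick (z).

The beam spans the tops of two tables placed 1270 mm apart, resting at z = 706 mm.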